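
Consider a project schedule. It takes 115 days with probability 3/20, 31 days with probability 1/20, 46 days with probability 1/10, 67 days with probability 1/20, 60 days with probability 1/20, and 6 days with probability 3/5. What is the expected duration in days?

33.35 days

EV = 3/20 × 115 + 1/20 × 31 + 1/10 × 46 + 1/20 × 67 + 1/20 × 60 + 3/5 × 6 = 17.25 + 1.55 + 4.6 + 3.35 + 3 + 3.6 = 33.35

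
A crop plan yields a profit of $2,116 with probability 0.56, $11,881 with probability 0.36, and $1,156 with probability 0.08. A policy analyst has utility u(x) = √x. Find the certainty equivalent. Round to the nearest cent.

E[u] = 0.56·√2116 + 0.36·√11881 + 0.08·√1156 = 0.56·46 + 0.36·109 + 0.08·34 = 67.72
CE = (67.72)² = 4585.9984

$4,586.00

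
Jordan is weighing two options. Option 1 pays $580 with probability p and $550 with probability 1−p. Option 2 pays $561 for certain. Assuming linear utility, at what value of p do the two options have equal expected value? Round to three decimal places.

p = 0.367

p·580 + (1−p)·550 = 561
30p + 550 = 561
p = (561 − 550) / 30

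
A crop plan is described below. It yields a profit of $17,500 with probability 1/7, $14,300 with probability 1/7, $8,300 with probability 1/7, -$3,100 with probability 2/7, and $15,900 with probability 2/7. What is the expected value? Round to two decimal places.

EV = 1/7 × 17500 + 1/7 × 14300 + 1/7 × 8300 + 2/7 × (-3100) + 2/7 × 15900 = 2500 + 2042.8571 + 1185.7143 − 885.7143 + 4542.8571 = 9385.7143

$9,385.71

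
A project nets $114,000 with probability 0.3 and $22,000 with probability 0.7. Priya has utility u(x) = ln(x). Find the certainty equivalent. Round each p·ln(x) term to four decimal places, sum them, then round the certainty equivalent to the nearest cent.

$36,040.55

E[u] = 0.3·ln(114000) + 0.7·ln(22000) = 3.4932 + 6.9992 = 10.4924
CE = e^10.4924 ≈ 36040.55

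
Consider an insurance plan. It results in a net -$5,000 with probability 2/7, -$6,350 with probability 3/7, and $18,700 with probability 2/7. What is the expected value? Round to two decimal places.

EV = 2/7 × (-5000) + 3/7 × (-6350) + 2/7 × 18700 = -1428.5714 − 2721.4286 + 5342.8571 = 1192.8571

$1,192.86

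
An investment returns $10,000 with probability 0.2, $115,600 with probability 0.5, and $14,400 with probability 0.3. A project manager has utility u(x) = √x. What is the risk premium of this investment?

$13,044

E[u] = 0.2·√10000 + 0.5·√115600 + 0.3·√14400 = 0.2·100 + 0.5·340 + 0.3·120 = 226
CE = (226)² = 51076
Risk premium = EV − CE = 64120 − 51076 = 13044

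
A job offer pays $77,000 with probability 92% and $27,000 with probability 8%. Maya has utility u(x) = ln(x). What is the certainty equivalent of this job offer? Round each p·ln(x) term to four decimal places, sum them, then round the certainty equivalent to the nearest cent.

E[u] = 0.92·ln(77000) + 0.08·ln(27000) = 10.3514 + 0.8163 = 11.1677
CE = e^11.1677 ≈ 70806.07

$70,806.07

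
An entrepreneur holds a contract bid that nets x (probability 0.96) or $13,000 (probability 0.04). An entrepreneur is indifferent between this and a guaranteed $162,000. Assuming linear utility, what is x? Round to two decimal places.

x = $168,208.33

0.96·x + 0.04·13000 = 162000
0.96·x = 162000 − 520 = 161480
x = 161480 / 0.96 = 168208.3333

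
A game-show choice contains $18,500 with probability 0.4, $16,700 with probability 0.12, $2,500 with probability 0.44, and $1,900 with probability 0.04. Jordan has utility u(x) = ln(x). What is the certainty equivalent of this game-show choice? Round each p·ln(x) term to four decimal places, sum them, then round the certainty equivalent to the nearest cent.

$6,916.05

E[u] = 0.4·ln(18500) + 0.12·ln(16700) + 0.44·ln(2500) + 0.04·ln(1900) = 3.9302 + 1.1668 + 3.4426 + 0.3020 = 8.8416
CE = e^8.8416 ≈ 6916.05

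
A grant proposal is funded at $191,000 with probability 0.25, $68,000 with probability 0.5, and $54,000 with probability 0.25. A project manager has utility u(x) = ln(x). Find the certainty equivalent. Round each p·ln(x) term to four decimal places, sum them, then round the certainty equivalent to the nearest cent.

$83,100.00

E[u] = 0.25·ln(191000) + 0.5·ln(68000) + 0.25·ln(54000) = 3.0400 + 5.5636 + 2.7242 = 11.3278
CE = e^11.3278 ≈ 83100.00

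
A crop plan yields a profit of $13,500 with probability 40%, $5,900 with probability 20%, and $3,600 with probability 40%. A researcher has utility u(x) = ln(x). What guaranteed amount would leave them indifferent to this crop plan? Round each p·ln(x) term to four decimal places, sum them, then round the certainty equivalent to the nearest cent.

E[u] = 0.4·ln(13500) + 0.2·ln(5900) + 0.4·ln(3600) = 3.8042 + 1.7365 + 3.2755 = 8.8162
CE = e^8.8162 ≈ 6742.59

$6,742.59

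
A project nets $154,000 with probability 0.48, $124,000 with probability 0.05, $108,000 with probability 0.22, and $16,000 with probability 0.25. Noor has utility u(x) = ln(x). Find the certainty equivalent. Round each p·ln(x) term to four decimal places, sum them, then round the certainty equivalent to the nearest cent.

E[u] = 0.48·ln(154000) + 0.05·ln(124000) + 0.22·ln(108000) + 0.25·ln(16000) = 5.7335 + 0.5864 + 2.5498 + 2.4201 = 11.2898
CE = e^11.2898 ≈ 80001.45

$80,001.45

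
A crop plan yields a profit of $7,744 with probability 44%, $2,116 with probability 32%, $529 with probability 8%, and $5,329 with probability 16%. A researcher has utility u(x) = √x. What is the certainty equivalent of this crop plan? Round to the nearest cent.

E[u] = 0.44·√7744 + 0.32·√2116 + 0.08·√529 + 0.16·√5329 = 0.44·88 + 0.32·46 + 0.08·23 + 0.16·73 = 66.96
CE = (66.96)² = 4483.6416

$4,483.64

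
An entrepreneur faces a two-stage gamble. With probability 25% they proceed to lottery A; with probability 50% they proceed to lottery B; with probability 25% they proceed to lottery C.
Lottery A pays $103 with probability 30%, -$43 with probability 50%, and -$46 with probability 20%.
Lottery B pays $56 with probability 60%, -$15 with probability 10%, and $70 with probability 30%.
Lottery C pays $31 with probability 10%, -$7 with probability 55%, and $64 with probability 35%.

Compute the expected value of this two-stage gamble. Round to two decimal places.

$32.01

EV(A) = 0.3 × 103 + 0.5 × (-43) + 0.2 × (-46) = 30.9 − 21.5 − 9.2 = 0.2
EV(B) = 0.6 × 56 + 0.1 × (-15) + 0.3 × 70 = 33.6 − 1.5 + 21 = 53.1
EV(C) = 0.1 × 31 + 0.55 × (-7) + 0.35 × 64 = 3.1 − 3.85 + 22.4 = 21.65
Overall = 0.25 × 0.2 + 0.5 × 53.1 + 0.25 × 21.65 = 0.05 + 26.55 + 5.4125 = 32.0125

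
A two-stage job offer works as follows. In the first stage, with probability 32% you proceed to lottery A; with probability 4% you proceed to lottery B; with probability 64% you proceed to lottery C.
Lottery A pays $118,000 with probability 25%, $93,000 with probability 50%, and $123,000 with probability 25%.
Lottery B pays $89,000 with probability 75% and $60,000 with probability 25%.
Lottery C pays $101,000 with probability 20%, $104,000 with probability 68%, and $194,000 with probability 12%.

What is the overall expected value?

EV(A) = 0.25 × 118000 + 0.5 × 93000 + 0.25 × 123000 = 29500 + 46500 + 30750 = 106750
EV(B) = 0.75 × 89000 + 0.25 × 60000 = 66750 + 15000 = 81750
EV(C) = 0.2 × 101000 + 0.68 × 104000 + 0.12 × 194000 = 20200 + 70720 + 23280 = 114200
Overall = 0.32 × 106750 + 0.04 × 81750 + 0.64 × 114200 = 34160 + 3270 + 73088 = 110518

$110,518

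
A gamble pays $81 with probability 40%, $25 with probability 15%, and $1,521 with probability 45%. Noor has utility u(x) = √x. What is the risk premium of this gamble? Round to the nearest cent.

E[u] = 0.4·√81 + 0.15·√25 + 0.45·√1521 = 0.4·9 + 0.15·5 + 0.45·39 = 21.9
CE = (21.9)² = 479.61
Risk premium = EV − CE = 720.6 − 479.61 = 240.99

$240.99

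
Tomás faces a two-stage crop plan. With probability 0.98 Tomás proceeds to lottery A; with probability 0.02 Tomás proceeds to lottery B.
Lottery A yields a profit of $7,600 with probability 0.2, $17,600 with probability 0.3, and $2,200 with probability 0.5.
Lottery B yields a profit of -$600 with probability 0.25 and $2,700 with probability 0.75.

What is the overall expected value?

EV(A) = 0.2 × 7600 + 0.3 × 17600 + 0.5 × 2200 = 1520 + 5280 + 1100 = 7900
EV(B) = 0.25 × (-600) + 0.75 × 2700 = -150 + 2025 = 1875
Overall = 0.98 × 7900 + 0.02 × 1875 = 7742 + 37.5 = 7779.5

$7,779.50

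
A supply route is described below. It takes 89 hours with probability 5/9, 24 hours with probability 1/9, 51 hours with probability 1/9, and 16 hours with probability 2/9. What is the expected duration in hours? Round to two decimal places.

61.33 hours

EV = 5/9 × 89 + 1/9 × 24 + 1/9 × 51 + 2/9 × 16 = 49.4444 + 2.6667 + 5.6667 + 3.5556 = 61.3333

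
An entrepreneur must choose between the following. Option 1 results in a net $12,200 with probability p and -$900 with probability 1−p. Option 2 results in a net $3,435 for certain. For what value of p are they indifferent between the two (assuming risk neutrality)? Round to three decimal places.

p·12200 + (1−p)·(-900) = 3435
13100p − 900 = 3435
p = (3435 + 900) / 13100

p = 0.331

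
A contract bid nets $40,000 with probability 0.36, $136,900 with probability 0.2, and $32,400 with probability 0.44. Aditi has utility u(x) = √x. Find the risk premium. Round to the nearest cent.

$5,320.96

E[u] = 0.36·√40000 + 0.2·√136900 + 0.44·√32400 = 0.36·200 + 0.2·370 + 0.44·180 = 225.2
CE = (225.2)² = 50715.04
Risk premium = EV − CE = 56036 − 50715.04 = 5320.96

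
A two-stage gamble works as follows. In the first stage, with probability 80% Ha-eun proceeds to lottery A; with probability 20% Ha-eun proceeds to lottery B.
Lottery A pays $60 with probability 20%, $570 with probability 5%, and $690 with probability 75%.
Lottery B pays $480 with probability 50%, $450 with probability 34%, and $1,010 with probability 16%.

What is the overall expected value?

EV(A) = 0.2 × 60 + 0.05 × 570 + 0.75 × 690 = 12 + 28.5 + 517.5 = 558
EV(B) = 0.5 × 480 + 0.34 × 450 + 0.16 × 1010 = 240 + 153 + 161.6 = 554.6
Overall = 0.8 × 558 + 0.2 × 554.6 = 446.4 + 110.92 = 557.32

$557.32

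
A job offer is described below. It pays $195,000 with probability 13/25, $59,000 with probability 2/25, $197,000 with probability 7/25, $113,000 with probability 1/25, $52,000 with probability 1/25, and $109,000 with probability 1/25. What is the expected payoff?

$172,240

EV = 13/25 × 195000 + 2/25 × 59000 + 7/25 × 197000 + 1/25 × 113000 + 1/25 × 52000 + 1/25 × 109000 = 101400 + 4720 + 55160 + 4520 + 2080 + 4360 = 172240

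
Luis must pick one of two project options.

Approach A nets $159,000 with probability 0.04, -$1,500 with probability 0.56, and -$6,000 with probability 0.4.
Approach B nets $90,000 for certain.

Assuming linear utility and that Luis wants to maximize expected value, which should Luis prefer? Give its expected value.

Approach B ($90,000)

Approach A = 0.04 × 159000 + 0.56 × (-1500) + 0.4 × (-6000) = 6360 − 840 − 2400 = 3120
Approach B: 90000 (certain)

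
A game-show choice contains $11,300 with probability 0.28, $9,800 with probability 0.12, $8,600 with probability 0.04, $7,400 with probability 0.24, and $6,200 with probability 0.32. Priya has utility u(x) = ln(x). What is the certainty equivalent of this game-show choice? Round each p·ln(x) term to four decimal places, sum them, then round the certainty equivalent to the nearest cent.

$8,191.07

E[u] = 0.28·ln(11300) + 0.12·ln(9800) + 0.04·ln(8600) + 0.24·ln(7400) + 0.32·ln(6200) = 2.6131 + 1.1028 + 0.3624 + 2.1382 + 2.7943 = 9.0108
CE = e^9.0108 ≈ 8191.07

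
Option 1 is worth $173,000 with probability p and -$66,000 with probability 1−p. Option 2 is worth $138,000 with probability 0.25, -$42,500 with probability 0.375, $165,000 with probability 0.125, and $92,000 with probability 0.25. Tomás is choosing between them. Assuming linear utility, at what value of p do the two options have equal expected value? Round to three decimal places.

EV(Option 2) = 0.25 × 138000 + 0.375 × (-42500) + 0.125 × 165000 + 0.25 × 92000 = 34500 − 15937.5 + 20625 + 23000 = 62187.5
p·173000 + (1−p)·(-66000) = 62187.5
239000p − 66000 = 62187.5
p = (62187.5 + 66000) / 239000

p = 0.536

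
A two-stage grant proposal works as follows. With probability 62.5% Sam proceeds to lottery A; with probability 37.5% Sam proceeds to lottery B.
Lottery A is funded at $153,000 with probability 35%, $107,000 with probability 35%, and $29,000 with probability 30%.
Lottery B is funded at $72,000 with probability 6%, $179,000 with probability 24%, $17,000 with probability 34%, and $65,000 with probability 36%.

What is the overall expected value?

EV(A) = 0.35 × 153000 + 0.35 × 107000 + 0.3 × 29000 = 53550 + 37450 + 8700 = 99700
EV(B) = 0.06 × 72000 + 0.24 × 179000 + 0.34 × 17000 + 0.36 × 65000 = 4320 + 42960 + 5780 + 23400 = 76460
Overall = 0.625 × 99700 + 0.375 × 76460 = 62312.5 + 28672.5 = 90985

$90,985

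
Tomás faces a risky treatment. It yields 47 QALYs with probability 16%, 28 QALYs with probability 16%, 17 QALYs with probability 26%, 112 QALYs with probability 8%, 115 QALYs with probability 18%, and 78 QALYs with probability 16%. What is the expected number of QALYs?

EV = 0.16 × 47 + 0.16 × 28 + 0.26 × 17 + 0.08 × 112 + 0.18 × 115 + 0.16 × 78 = 7.52 + 4.48 + 4.42 + 8.96 + 20.7 + 12.48 = 58.56

58.56 QALYs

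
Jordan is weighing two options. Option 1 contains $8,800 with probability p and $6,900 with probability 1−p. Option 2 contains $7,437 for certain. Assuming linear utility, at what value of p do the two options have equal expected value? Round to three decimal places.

p = 0.283

p·8800 + (1−p)·6900 = 7437
1900p + 6900 = 7437
p = (7437 − 6900) / 1900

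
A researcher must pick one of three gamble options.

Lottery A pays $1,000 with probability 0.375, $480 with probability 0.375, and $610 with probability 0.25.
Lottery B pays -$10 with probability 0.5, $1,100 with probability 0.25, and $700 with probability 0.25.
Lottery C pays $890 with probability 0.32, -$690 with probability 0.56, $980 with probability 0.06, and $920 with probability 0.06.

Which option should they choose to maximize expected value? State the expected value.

Lottery A ($707.50)

Lottery A = 0.375 × 1000 + 0.375 × 480 + 0.25 × 610 = 375 + 180 + 152.5 = 707.5
Lottery B = 0.5 × (-10) + 0.25 × 1100 + 0.25 × 700 = -5 + 275 + 175 = 445
Lottery C = 0.32 × 890 + 0.56 × (-690) + 0.06 × 980 + 0.06 × 920 = 284.8 − 386.4 + 58.8 + 55.2 = 12.4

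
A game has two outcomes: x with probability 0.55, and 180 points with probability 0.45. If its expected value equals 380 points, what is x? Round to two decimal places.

0.55·x + 0.45·180 = 380
0.55·x = 380 − 81 = 299
x = 299 / 0.55 = 543.6364

x = 543.64 points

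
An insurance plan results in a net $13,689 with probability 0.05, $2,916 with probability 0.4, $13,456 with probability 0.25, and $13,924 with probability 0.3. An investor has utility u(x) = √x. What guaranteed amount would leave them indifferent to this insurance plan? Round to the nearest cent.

$8,436.42

E[u] = 0.05·√13689 + 0.4·√2916 + 0.25·√13456 + 0.3·√13924 = 0.05·117 + 0.4·54 + 0.25·116 + 0.3·118 = 91.85
CE = (91.85)² = 8436.4225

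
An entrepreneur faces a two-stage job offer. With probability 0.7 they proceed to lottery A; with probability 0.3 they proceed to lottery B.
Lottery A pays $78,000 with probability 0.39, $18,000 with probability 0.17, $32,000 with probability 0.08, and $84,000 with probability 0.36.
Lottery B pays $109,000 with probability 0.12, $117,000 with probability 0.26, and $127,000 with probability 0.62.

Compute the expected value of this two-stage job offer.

$83,068

EV(A) = 0.39 × 78000 + 0.17 × 18000 + 0.08 × 32000 + 0.36 × 84000 = 30420 + 3060 + 2560 + 30240 = 66280
EV(B) = 0.12 × 109000 + 0.26 × 117000 + 0.62 × 127000 = 13080 + 30420 + 78740 = 122240
Overall = 0.7 × 66280 + 0.3 × 122240 = 46396 + 36672 = 83068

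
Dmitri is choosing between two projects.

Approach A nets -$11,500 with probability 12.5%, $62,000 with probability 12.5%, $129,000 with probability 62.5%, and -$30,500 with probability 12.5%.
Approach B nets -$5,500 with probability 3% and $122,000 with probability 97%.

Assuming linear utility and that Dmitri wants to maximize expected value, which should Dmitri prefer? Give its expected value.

Approach A = 0.125 × (-11500) + 0.125 × 62000 + 0.625 × 129000 + 0.125 × (-30500) = -1437.5 + 7750 + 80625 − 3812.5 = 83125
Approach B = 0.03 × (-5500) + 0.97 × 122000 = -165 + 118340 = 118175

Approach B ($118,175)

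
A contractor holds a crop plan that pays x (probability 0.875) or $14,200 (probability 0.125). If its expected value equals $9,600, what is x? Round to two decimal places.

x = $8,942.86

0.875·x + 0.125·14200 = 9600
0.875·x = 9600 − 1775 = 7825
x = 7825 / 0.875 = 8942.8571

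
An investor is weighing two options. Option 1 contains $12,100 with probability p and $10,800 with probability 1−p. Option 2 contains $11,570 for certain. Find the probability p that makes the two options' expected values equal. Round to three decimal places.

p = 0.592

p·12100 + (1−p)·10800 = 11570
1300p + 10800 = 11570
p = (11570 − 10800) / 1300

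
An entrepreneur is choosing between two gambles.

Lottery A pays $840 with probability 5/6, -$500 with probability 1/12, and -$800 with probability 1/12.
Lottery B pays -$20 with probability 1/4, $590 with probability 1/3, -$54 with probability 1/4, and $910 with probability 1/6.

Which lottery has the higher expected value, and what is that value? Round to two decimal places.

Lottery A = 5/6 × 840 + 1/12 × (-500) + 1/12 × (-800) = 700 − 41.6667 − 66.6667 = 591.6667
Lottery B = 1/4 × (-20) + 1/3 × 590 + 1/4 × (-54) + 1/6 × 910 = -5 + 196.6667 − 13.5 + 151.6667 = 329.8333

Lottery A ($591.67)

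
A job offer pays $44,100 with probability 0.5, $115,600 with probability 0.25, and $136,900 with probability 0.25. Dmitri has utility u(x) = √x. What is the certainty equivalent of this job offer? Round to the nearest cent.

$79,806.25

E[u] = 0.5·√44100 + 0.25·√115600 + 0.25·√136900 = 0.5·210 + 0.25·340 + 0.25·370 = 282.5
CE = (282.5)² = 79806.25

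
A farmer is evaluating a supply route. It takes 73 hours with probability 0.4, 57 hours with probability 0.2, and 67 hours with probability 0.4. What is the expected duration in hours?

67.4 hours

EV = 0.4 × 73 + 0.2 × 57 + 0.4 × 67 = 29.2 + 11.4 + 26.8 = 67.4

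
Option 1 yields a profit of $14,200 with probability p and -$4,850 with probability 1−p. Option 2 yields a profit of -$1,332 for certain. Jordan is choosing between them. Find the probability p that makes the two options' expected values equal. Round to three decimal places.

p·14200 + (1−p)·(-4850) = -1332
19050p − 4850 = -1332
p = (-1332 + 4850) / 19050

p = 0.185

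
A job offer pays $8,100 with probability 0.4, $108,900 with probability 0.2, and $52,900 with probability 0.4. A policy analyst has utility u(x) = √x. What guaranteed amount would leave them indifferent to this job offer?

$37,636

E[u] = 0.4·√8100 + 0.2·√108900 + 0.4·√52900 = 0.4·90 + 0.2·330 + 0.4·230 = 194
CE = (194)² = 37636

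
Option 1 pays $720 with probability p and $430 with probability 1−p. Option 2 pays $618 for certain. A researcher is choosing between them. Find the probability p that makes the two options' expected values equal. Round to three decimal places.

p·720 + (1−p)·430 = 618
290p + 430 = 618
p = (618 − 430) / 290

p = 0.648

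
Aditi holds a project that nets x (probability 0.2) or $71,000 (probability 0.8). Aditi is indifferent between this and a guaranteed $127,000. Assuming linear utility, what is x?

0.2·x + 0.8·71000 = 127000
0.2·x = 127000 − 56800 = 70200
x = 70200 / 0.2 = 351000

x = $351,000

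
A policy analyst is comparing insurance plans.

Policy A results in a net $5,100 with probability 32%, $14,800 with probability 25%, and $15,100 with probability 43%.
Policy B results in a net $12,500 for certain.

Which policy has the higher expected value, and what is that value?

Policy B ($12,500)

Policy A = 0.32 × 5100 + 0.25 × 14800 + 0.43 × 15100 = 1632 + 3700 + 6493 = 11825
Policy B: 12500 (certain)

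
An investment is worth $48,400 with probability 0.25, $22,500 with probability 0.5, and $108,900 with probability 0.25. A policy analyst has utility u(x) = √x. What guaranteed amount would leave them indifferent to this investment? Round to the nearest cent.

E[u] = 0.25·√48400 + 0.5·√22500 + 0.25·√108900 = 0.25·220 + 0.5·150 + 0.25·330 = 212.5
CE = (212.5)² = 45156.25

$45,156.25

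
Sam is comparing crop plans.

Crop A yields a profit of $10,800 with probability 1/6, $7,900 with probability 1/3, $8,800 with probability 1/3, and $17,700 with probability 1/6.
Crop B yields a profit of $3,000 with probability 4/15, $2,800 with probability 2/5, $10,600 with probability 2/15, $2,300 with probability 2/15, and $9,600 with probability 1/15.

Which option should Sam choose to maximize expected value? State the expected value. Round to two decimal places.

Crop A ($10,316.67)

Crop A = 1/6 × 10800 + 1/3 × 7900 + 1/3 × 8800 + 1/6 × 17700 = 1800 + 2633.3333 + 2933.3333 + 2950 = 10316.6667
Crop B = 4/15 × 3000 + 2/5 × 2800 + 2/15 × 10600 + 2/15 × 2300 + 1/15 × 9600 = 800 + 1120 + 1413.3333 + 306.6667 + 640 = 4280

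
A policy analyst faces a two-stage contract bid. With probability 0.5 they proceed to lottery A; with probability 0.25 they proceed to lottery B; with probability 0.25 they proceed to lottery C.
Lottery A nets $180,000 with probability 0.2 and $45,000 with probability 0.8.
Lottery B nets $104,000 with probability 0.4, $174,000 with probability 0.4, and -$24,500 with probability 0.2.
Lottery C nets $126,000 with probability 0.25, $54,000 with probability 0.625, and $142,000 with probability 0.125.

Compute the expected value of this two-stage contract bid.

$83,325

EV(A) = 0.2 × 180000 + 0.8 × 45000 = 36000 + 36000 = 72000
EV(B) = 0.4 × 104000 + 0.4 × 174000 + 0.2 × (-24500) = 41600 + 69600 − 4900 = 106300
EV(C) = 0.25 × 126000 + 0.625 × 54000 + 0.125 × 142000 = 31500 + 33750 + 17750 = 83000
Overall = 0.5 × 72000 + 0.25 × 106300 + 0.25 × 83000 = 36000 + 26575 + 20750 = 83325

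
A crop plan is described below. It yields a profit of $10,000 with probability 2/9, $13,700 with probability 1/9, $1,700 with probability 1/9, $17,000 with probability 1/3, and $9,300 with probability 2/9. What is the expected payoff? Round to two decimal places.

EV = 2/9 × 10000 + 1/9 × 13700 + 1/9 × 1700 + 1/3 × 17000 + 2/9 × 9300 = 2222.2222 + 1522.2222 + 188.8889 + 5666.6667 + 2066.6667 = 11666.6667

$11,666.67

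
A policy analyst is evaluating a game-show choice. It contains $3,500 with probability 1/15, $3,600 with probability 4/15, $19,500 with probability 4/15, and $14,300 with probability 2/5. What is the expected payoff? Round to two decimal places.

$12,113.33

EV = 1/15 × 3500 + 4/15 × 3600 + 4/15 × 19500 + 2/5 × 14300 = 233.3333 + 960 + 5200 + 5720 = 12113.3333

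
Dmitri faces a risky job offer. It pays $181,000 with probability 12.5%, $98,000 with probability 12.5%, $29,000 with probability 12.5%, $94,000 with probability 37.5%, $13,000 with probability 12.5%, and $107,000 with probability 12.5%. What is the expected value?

$88,750

EV = 0.125 × 181000 + 0.125 × 98000 + 0.125 × 29000 + 0.375 × 94000 + 0.125 × 13000 + 0.125 × 107000 = 22625 + 12250 + 3625 + 35250 + 1625 + 13375 = 88750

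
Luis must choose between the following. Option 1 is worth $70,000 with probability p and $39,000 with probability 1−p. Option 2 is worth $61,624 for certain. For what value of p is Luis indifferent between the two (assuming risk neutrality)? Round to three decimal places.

p = 0.730

p·70000 + (1−p)·39000 = 61624
31000p + 39000 = 61624
p = (61624 − 39000) / 31000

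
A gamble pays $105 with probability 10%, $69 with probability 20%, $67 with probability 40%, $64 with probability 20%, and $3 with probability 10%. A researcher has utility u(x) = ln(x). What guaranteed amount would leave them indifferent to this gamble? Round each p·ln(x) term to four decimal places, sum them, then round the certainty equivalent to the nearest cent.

E[u] = 0.1·ln(105) + 0.2·ln(69) + 0.4·ln(67) + 0.2·ln(64) + 0.1·ln(3) = 0.4654 + 0.8468 + 1.6819 + 0.8318 + 0.1099 = 3.9358
CE = e^3.9358 ≈ 51.20

$51.20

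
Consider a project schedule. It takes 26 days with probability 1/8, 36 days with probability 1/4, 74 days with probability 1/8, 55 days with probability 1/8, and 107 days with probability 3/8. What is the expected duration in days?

68.5 days

EV = 1/8 × 26 + 1/4 × 36 + 1/8 × 74 + 1/8 × 55 + 3/8 × 107 = 3.25 + 9 + 9.25 + 6.875 + 40.125 = 68.5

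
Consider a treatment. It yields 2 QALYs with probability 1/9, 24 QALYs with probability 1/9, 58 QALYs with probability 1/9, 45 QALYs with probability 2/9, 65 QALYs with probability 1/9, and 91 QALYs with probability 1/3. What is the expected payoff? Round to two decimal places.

56.89 QALYs

EV = 1/9 × 2 + 1/9 × 24 + 1/9 × 58 + 2/9 × 45 + 1/9 × 65 + 1/3 × 91 = 0.2222 + 2.6667 + 6.4444 + 10 + 7.2222 + 30.3333 = 56.8889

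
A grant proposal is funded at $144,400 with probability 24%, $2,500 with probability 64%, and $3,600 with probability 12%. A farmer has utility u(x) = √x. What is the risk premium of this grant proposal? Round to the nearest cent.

$19,683.84

E[u] = 0.24·√144400 + 0.64·√2500 + 0.12·√3600 = 0.24·380 + 0.64·50 + 0.12·60 = 130.4
CE = (130.4)² = 17004.16
Risk premium = EV − CE = 36688 − 17004.16 = 19683.84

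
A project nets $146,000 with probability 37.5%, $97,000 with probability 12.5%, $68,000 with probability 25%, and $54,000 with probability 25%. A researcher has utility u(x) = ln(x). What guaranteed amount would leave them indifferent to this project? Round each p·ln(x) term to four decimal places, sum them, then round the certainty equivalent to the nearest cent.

$89,375.33

E[u] = 0.375·ln(146000) + 0.125·ln(97000) + 0.25·ln(68000) + 0.25·ln(54000) = 4.4593 + 1.4353 + 2.7818 + 2.7242 = 11.4006
CE = e^11.4006 ≈ 89375.33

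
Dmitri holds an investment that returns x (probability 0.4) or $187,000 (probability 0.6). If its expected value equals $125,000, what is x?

x = $32,000

0.4·x + 0.6·187000 = 125000
0.4·x = 125000 − 112200 = 12800
x = 12800 / 0.4 = 32000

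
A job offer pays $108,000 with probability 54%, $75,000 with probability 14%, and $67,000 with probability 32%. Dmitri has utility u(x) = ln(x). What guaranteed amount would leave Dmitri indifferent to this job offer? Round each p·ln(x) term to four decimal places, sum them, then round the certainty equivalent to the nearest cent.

$88,079.93

E[u] = 0.54·ln(108000) + 0.14·ln(75000) + 0.32·ln(67000) = 6.2585 + 1.5715 + 3.5560 = 11.3860
CE = e^11.3860 ≈ 88079.93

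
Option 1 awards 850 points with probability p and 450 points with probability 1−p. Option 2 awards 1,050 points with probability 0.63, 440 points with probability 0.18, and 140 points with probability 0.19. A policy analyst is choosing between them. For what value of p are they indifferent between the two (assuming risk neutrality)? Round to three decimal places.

p = 0.793

EV(Option 2) = 0.63 × 1050 + 0.18 × 440 + 0.19 × 140 = 661.5 + 79.2 + 26.6 = 767.3
p·850 + (1−p)·450 = 767.3
400p + 450 = 767.3
p = (767.3 − 450) / 400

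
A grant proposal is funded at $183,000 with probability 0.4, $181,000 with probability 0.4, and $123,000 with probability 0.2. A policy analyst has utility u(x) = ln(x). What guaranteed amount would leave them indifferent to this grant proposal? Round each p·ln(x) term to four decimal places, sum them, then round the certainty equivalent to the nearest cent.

E[u] = 0.4·ln(183000) + 0.4·ln(181000) + 0.2·ln(123000) = 4.8469 + 4.8425 + 2.3440 = 12.0334
CE = e^12.0334 ≈ 168282.60

$168,282.60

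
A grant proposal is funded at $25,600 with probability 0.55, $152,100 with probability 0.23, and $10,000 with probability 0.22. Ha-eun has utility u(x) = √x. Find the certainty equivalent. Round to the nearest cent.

E[u] = 0.55·√25600 + 0.23·√152100 + 0.22·√10000 = 0.55·160 + 0.23·390 + 0.22·100 = 199.7
CE = (199.7)² = 39880.09

$39,880.09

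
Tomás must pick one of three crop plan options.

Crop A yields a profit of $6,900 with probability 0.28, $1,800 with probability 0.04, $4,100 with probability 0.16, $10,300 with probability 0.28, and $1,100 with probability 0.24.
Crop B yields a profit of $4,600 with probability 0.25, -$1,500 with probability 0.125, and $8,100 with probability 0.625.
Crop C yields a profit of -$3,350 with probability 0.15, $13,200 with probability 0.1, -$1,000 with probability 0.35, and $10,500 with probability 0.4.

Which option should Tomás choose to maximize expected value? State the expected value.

Crop B ($6,025)

Crop A = 0.28 × 6900 + 0.04 × 1800 + 0.16 × 4100 + 0.28 × 10300 + 0.24 × 1100 = 1932 + 72 + 656 + 2884 + 264 = 5808
Crop B = 0.25 × 4600 + 0.125 × (-1500) + 0.625 × 8100 = 1150 − 187.5 + 5062.5 = 6025
Crop C = 0.15 × (-3350) + 0.1 × 13200 + 0.35 × (-1000) + 0.4 × 10500 = -502.5 + 1320 − 350 + 4200 = 4667.5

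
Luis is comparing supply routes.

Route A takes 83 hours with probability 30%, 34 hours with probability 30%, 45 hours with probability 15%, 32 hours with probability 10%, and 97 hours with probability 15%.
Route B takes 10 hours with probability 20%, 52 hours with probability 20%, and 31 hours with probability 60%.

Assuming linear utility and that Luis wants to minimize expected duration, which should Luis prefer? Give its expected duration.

Route A = 0.3 × 83 + 0.3 × 34 + 0.15 × 45 + 0.1 × 32 + 0.15 × 97 = 24.9 + 10.2 + 6.75 + 3.2 + 14.55 = 59.6
Route B = 0.2 × 10 + 0.2 × 52 + 0.6 × 31 = 2 + 10.4 + 18.6 = 31

Route B (31 hours)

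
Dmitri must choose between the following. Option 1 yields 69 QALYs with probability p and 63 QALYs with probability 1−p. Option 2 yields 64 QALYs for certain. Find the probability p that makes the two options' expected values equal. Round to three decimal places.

p = 0.167

p·69 + (1−p)·63 = 64
6p + 63 = 64
p = (64 − 63) / 6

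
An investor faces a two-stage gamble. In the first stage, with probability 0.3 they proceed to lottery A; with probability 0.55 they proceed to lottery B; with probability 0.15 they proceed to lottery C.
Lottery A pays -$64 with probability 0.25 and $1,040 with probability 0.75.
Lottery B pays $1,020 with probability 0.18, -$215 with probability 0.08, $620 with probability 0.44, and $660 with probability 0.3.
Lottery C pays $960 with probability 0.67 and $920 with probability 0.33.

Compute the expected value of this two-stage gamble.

$721.68

EV(A) = 0.25 × (-64) + 0.75 × 1040 = -16 + 780 = 764
EV(B) = 0.18 × 1020 + 0.08 × (-215) + 0.44 × 620 + 0.3 × 660 = 183.6 − 17.2 + 272.8 + 198 = 637.2
EV(C) = 0.67 × 960 + 0.33 × 920 = 643.2 + 303.6 = 946.8
Overall = 0.3 × 764 + 0.55 × 637.2 + 0.15 × 946.8 = 229.2 + 350.46 + 142.02 = 721.68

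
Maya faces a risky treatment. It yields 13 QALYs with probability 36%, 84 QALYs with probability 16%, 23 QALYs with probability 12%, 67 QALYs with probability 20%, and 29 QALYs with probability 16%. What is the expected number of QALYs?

EV = 0.36 × 13 + 0.16 × 84 + 0.12 × 23 + 0.2 × 67 + 0.16 × 29 = 4.68 + 13.44 + 2.76 + 13.4 + 4.64 = 38.92

38.92 QALYs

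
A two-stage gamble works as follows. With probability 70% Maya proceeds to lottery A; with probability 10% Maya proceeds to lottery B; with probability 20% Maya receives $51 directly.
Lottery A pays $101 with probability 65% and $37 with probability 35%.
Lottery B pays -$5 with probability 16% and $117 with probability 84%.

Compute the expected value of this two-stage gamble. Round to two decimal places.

$74.97

EV(A) = 0.65 × 101 + 0.35 × 37 = 65.65 + 12.95 = 78.6
EV(B) = 0.16 × (-5) + 0.84 × 117 = -0.8 + 98.28 = 97.48
Branch C: 51 (certain)
Overall = 0.7 × 78.6 + 0.1 × 97.48 + 0.2 × 51 = 55.02 + 9.748 + 10.2 = 74.968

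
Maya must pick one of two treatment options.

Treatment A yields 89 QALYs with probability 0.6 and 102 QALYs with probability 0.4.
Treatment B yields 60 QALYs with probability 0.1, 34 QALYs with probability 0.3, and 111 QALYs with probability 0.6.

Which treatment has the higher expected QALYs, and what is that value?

Treatment A (94.2 QALYs)

Treatment A = 0.6 × 89 + 0.4 × 102 = 53.4 + 40.8 = 94.2
Treatment B = 0.1 × 60 + 0.3 × 34 + 0.6 × 111 = 6 + 10.2 + 66.6 = 82.8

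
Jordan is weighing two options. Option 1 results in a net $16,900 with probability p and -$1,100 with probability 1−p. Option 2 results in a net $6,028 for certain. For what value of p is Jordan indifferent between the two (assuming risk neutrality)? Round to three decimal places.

p = 0.396

p·16900 + (1−p)·(-1100) = 6028
18000p − 1100 = 6028
p = (6028 + 1100) / 18000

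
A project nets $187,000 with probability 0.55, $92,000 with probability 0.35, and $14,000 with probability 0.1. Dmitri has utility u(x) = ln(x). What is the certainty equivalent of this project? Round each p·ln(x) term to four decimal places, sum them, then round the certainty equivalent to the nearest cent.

$112,577.82

E[u] = 0.55·ln(187000) + 0.35·ln(92000) + 0.1·ln(14000) = 6.6764 + 4.0003 + 0.9547 = 11.6314
CE = e^11.6314 ≈ 112577.82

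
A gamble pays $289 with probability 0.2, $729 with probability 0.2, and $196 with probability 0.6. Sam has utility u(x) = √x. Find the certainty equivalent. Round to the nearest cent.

$295.84

E[u] = 0.2·√289 + 0.2·√729 + 0.6·√196 = 0.2·17 + 0.2·27 + 0.6·14 = 17.2
CE = (17.2)² = 295.84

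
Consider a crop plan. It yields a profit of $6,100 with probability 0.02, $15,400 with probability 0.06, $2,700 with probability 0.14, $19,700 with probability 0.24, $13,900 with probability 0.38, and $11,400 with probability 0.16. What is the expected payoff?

$13,258

EV = 0.02 × 6100 + 0.06 × 15400 + 0.14 × 2700 + 0.24 × 19700 + 0.38 × 13900 + 0.16 × 11400 = 122 + 924 + 378 + 4728 + 5282 + 1824 = 13258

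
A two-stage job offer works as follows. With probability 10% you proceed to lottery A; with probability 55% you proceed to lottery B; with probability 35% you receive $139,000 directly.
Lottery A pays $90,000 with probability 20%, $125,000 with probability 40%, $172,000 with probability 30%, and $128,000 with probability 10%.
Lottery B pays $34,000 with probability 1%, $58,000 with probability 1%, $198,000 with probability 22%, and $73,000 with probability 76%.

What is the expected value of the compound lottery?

EV(A) = 0.2 × 90000 + 0.4 × 125000 + 0.3 × 172000 + 0.1 × 128000 = 18000 + 50000 + 51600 + 12800 = 132400
EV(B) = 0.01 × 34000 + 0.01 × 58000 + 0.22 × 198000 + 0.76 × 73000 = 340 + 580 + 43560 + 55480 = 99960
Branch C: 139000 (certain)
Overall = 0.1 × 132400 + 0.55 × 99960 + 0.35 × 139000 = 13240 + 54978 + 48650 = 116868

$116,868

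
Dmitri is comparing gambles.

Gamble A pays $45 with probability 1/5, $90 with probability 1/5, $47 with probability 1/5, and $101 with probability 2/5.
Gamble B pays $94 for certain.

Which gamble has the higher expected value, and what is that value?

Gamble B ($94)

Gamble A = 1/5 × 45 + 1/5 × 90 + 1/5 × 47 + 2/5 × 101 = 9 + 18 + 9.4 + 40.4 = 76.8
Gamble B: 94 (certain)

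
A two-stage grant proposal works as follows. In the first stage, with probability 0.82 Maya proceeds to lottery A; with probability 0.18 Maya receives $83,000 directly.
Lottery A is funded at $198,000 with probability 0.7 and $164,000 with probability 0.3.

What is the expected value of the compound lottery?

$168,936

EV(A) = 0.7 × 198000 + 0.3 × 164000 = 138600 + 49200 = 187800
Branch B: 83000 (certain)
Overall = 0.82 × 187800 + 0.18 × 83000 = 153996 + 14940 = 168936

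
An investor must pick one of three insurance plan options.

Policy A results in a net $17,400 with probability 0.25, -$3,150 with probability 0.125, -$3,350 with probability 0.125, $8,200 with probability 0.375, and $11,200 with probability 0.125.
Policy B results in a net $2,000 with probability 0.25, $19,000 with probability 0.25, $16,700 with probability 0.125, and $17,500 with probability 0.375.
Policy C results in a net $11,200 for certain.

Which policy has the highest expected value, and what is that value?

Policy B ($13,900)

Policy A = 0.25 × 17400 + 0.125 × (-3150) + 0.125 × (-3350) + 0.375 × 8200 + 0.125 × 11200 = 4350 − 393.75 − 418.75 + 3075 + 1400 = 8012.5
Policy B = 0.25 × 2000 + 0.25 × 19000 + 0.125 × 16700 + 0.375 × 17500 = 500 + 4750 + 2087.5 + 6562.5 = 13900
Policy C: 11200 (certain)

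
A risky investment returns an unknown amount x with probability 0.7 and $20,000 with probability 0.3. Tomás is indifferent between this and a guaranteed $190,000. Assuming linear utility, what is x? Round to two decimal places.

0.7·x + 0.3·20000 = 190000
0.7·x = 190000 − 6000 = 184000
x = 184000 / 0.7 = 262857.1429

x = $262,857.14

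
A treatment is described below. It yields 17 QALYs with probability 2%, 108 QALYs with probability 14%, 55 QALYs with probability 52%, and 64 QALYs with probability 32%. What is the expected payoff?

EV = 0.02 × 17 + 0.14 × 108 + 0.52 × 55 + 0.32 × 64 = 0.34 + 15.12 + 28.6 + 20.48 = 64.54

64.54 QALYs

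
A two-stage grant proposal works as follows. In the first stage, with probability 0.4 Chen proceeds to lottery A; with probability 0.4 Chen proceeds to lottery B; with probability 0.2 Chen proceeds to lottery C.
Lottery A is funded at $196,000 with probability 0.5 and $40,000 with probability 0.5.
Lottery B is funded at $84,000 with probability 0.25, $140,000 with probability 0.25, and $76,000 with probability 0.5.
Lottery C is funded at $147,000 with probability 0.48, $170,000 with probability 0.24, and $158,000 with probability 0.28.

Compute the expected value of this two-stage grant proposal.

$115,920

EV(A) = 0.5 × 196000 + 0.5 × 40000 = 98000 + 20000 = 118000
EV(B) = 0.25 × 84000 + 0.25 × 140000 + 0.5 × 76000 = 21000 + 35000 + 38000 = 94000
EV(C) = 0.48 × 147000 + 0.24 × 170000 + 0.28 × 158000 = 70560 + 40800 + 44240 = 155600
Overall = 0.4 × 118000 + 0.4 × 94000 + 0.2 × 155600 = 47200 + 37600 + 31120 = 115920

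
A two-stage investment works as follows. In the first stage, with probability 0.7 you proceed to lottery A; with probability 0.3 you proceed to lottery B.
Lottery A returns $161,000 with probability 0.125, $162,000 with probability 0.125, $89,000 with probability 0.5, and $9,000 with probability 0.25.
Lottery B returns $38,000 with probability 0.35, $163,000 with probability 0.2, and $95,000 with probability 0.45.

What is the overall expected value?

$87,582.50

EV(A) = 0.125 × 161000 + 0.125 × 162000 + 0.5 × 89000 + 0.25 × 9000 = 20125 + 20250 + 44500 + 2250 = 87125
EV(B) = 0.35 × 38000 + 0.2 × 163000 + 0.45 × 95000 = 13300 + 32600 + 42750 = 88650
Overall = 0.7 × 87125 + 0.3 × 88650 = 60987.5 + 26595 = 87582.5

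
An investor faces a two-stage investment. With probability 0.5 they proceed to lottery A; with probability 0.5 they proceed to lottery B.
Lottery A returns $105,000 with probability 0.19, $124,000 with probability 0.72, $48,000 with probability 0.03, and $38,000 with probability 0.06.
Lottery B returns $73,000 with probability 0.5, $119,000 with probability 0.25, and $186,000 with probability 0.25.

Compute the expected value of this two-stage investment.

EV(A) = 0.19 × 105000 + 0.72 × 124000 + 0.03 × 48000 + 0.06 × 38000 = 19950 + 89280 + 1440 + 2280 = 112950
EV(B) = 0.5 × 73000 + 0.25 × 119000 + 0.25 × 186000 = 36500 + 29750 + 46500 = 112750
Overall = 0.5 × 112950 + 0.5 × 112750 = 56475 + 56375 = 112850

$112,850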